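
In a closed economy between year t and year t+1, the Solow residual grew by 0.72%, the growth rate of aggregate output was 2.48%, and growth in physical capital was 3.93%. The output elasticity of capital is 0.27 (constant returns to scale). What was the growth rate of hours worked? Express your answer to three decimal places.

Labor's share = 1 − 0.27 = 0.73.
gY = gA + 0.27×3.93 + 0.73×g.
0.73×g = 2.48 − 0.72 − 1.0611 = 0.6989.
g = 0.6989 / 0.73 = 0.9574%.

0.957%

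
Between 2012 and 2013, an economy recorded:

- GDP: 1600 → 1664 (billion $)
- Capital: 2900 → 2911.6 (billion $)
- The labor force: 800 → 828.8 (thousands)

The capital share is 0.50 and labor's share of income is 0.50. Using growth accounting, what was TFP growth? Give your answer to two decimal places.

TFP grew 2.00%.

GDP growth = (1664 − 1600) / 1600 = 4%.
Capital growth = (2911.6 − 2900) / 2900 = 0.4%.
The labor force growth = (828.8 − 800) / 800 = 3.6%.
Labor's share = 1 − 0.5 = 0.5.
Capital: 0.5 × 0.4 = 0.2 pp.
The labor force: 0.5 × 3.6 = 1.8 pp.
TFP growth = 4 − 2 = 2%.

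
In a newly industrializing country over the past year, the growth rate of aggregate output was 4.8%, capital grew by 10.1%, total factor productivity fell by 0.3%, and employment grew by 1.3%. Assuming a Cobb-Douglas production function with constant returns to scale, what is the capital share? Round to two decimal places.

The capital share is 0.43.

gY = gA + α·gK + (1−α)·gL, so gY − gA − gL = α(gK − gL).
4.8 + 0.3 − 1.3 = α × (10.1 − 1.3).
3.8 = 8.8 α, so α = 0.4318.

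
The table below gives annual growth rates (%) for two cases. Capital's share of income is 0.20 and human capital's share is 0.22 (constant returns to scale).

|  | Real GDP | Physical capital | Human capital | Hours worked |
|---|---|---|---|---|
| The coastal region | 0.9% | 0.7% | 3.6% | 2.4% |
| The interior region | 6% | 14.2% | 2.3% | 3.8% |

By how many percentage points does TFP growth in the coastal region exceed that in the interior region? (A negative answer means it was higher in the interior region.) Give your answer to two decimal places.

-1.87 percentage points

Labor's share = 1 − 0.2 − 0.22 = 0.58.
The coastal region: TFP = 0.9 − 0.14 − 0.792 − 1.392 = -1.424%.
The interior region: TFP = 6 − 2.84 − 0.506 − 2.204 = 0.45%.
Difference = -1.424 − (0.45) = -1.874 pp.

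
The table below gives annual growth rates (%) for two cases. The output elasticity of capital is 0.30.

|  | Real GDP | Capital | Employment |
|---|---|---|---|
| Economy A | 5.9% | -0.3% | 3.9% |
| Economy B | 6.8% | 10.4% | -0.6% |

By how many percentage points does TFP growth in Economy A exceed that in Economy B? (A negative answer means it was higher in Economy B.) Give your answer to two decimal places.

Labor's share = 1 − 0.3 = 0.7.
Economy A: TFP = 5.9 + 0.09 − 2.73 = 3.26%.
Economy B: TFP = 6.8 − 3.12 + 0.42 = 4.1%.
Difference = 3.26 − (4.1) = -0.84 pp.

-0.84 percentage points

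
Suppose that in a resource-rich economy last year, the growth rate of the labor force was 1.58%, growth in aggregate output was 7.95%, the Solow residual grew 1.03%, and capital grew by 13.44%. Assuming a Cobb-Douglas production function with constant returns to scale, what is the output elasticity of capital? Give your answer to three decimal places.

gY = gA + α·gK + (1−α)·gL, so gY − gA − gL = α(gK − gL).
7.95 − 1.03 − 1.58 = α × (13.44 − 1.58).
5.34 = 11.86 α, so α = 0.45025.

0.450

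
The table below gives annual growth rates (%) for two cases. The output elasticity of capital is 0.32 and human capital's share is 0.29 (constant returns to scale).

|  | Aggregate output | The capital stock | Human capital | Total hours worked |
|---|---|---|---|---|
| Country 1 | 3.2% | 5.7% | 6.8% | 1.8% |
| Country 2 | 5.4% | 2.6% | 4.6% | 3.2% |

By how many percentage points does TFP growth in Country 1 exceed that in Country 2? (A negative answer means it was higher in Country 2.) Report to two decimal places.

Labor's share = 1 − 0.32 − 0.29 = 0.39.
Country 1: TFP = 3.2 − 1.824 − 1.972 − 0.702 = -1.298%.
Country 2: TFP = 5.4 − 0.832 − 1.334 − 1.248 = 1.986%.
Difference = -1.298 − (1.986) = -3.284 pp.

-3.28 percentage points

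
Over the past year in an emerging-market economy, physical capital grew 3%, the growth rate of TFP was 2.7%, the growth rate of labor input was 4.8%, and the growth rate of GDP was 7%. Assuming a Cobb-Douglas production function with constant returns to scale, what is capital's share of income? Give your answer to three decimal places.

gY = gA + α·gK + (1−α)·gL, so gY − gA − gL = α(gK − gL).
7 − 2.7 − 4.8 = α × (3 − 4.8).
-0.5 = -1.8 α, so α = 0.27778.

α = 0.278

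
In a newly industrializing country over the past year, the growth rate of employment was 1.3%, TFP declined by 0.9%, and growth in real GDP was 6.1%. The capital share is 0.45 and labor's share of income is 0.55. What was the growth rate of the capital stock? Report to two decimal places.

Labor's share = 1 − 0.45 = 0.55.
gY = gA + 0.55×1.3 + 0.45×g.
0.45×g = 6.1 + 0.9 − 0.715 = 6.285.
g = 6.285 / 0.45 = 13.9667%.

13.97%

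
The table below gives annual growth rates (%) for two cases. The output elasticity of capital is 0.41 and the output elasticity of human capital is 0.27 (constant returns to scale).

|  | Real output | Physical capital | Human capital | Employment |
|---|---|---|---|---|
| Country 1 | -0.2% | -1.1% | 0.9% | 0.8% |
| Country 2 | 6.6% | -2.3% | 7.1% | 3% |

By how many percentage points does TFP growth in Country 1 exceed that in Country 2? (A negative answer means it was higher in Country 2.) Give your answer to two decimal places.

-4.91 percentage points

Labor's share = 1 − 0.41 − 0.27 = 0.32.
Country 1: TFP = -0.2 + 0.451 − 0.243 − 0.256 = -0.248%.
Country 2: TFP = 6.6 + 0.943 − 1.917 − 0.96 = 4.666%.
Difference = -0.248 − (4.666) = -4.914 pp.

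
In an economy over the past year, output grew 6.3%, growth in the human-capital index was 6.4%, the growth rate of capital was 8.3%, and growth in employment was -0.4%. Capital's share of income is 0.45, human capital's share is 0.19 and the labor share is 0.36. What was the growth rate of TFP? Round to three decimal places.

Labor's share = 1 − 0.45 − 0.19 = 0.36.
Capital: 0.45 × 8.3 = 3.735 pp.
The human-capital index: 0.19 × 6.4 = 1.216 pp.
Employment: 0.36 × (-0.4) = -0.144 pp.
TFP growth = 6.3 − 4.807 = 1.493%.

TFP grew 1.493%.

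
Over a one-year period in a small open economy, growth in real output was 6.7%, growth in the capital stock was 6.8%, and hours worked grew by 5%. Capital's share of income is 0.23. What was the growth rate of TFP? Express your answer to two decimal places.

TFP growth was 1.29%.

Labor's share = 1 − 0.23 = 0.77.
The capital stock: 0.23 × 6.8 = 1.564 pp.
Hours worked: 0.77 × 5 = 3.85 pp.
TFP growth = 6.7 − 5.414 = 1.286%.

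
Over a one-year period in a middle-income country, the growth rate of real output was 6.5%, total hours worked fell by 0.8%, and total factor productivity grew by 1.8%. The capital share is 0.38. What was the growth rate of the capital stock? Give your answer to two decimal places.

Labor's share = 1 − 0.38 = 0.62.
gY = gA + 0.62×(-0.8) + 0.38×g.
0.38×g = 6.5 − 1.8 + 0.496 = 5.196.
g = 5.196 / 0.38 = 13.6737%.

13.67%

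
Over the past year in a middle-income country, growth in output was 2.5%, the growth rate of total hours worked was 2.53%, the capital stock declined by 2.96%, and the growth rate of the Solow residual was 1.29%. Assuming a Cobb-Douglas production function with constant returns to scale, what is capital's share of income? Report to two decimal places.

Capital's share of income is 0.24.

gY = gA + α·gK + (1−α)·gL, so gY − gA − gL = α(gK − gL).
2.5 − 1.29 − 2.53 = α × (-2.96 − 2.53).
-1.32 = -5.49 α, so α = 0.2404.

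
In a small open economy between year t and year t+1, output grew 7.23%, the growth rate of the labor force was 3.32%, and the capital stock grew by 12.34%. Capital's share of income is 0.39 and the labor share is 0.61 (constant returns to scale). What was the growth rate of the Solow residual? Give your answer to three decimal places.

Labor's share = 1 − 0.39 = 0.61.
The capital stock: 0.39 × 12.34 = 4.8126 pp.
The labor force: 0.61 × 3.32 = 2.0252 pp.
TFP growth = 7.23 − 6.8378 = 0.3922%.

0.392%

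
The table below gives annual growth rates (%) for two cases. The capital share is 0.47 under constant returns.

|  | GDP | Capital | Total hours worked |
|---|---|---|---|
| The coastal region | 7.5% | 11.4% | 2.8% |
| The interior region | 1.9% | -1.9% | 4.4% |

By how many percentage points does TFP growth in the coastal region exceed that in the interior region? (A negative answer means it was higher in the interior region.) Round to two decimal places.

Labor's share = 1 − 0.47 = 0.53.
The coastal region: TFP = 7.5 − 5.358 − 1.484 = 0.658%.
The interior region: TFP = 1.9 + 0.893 − 2.332 = 0.461%.
Difference = 0.658 − (0.461) = 0.197 pp.

0.20 percentage points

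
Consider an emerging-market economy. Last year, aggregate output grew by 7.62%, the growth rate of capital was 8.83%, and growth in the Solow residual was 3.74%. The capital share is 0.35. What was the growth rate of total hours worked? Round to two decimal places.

Total hours worked grew 1.21%.

Labor's share = 1 − 0.35 = 0.65.
gY = gA + 0.35×8.83 + 0.65×g.
0.65×g = 7.62 − 3.74 − 3.0905 = 0.7895.
g = 0.7895 / 0.65 = 1.2146%.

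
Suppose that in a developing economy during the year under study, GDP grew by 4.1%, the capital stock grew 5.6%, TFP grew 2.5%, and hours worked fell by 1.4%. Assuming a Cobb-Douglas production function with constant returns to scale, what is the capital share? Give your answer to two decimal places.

α = 0.43

gY = gA + α·gK + (1−α)·gL, so gY − gA − gL = α(gK − gL).
4.1 − 2.5 + 1.4 = α × (5.6 − (-1.4)).
3 = 7 α, so α = 0.4286.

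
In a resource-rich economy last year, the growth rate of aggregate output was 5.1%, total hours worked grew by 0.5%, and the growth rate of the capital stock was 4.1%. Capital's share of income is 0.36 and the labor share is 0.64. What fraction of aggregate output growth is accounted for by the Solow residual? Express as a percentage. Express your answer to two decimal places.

64.78%

Labor's share = 1 − 0.36 = 0.64.
The capital stock: 0.36 × 4.1 = 1.476 pp.
Total hours worked: 0.64 × 0.5 = 0.32 pp.
TFP growth = 5.1 − 1.796 = 3.304%.
TFP share of growth = 3.304 / 5.1 × 100 = 64.7843%.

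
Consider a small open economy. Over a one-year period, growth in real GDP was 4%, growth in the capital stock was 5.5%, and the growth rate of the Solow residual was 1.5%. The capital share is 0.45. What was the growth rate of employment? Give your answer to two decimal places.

0.05%

Labor's share = 1 − 0.45 = 0.55.
gY = gA + 0.45×5.5 + 0.55×g.
0.55×g = 4 − 1.5 − 2.475 = 0.025.
g = 0.025 / 0.55 = 0.0455%.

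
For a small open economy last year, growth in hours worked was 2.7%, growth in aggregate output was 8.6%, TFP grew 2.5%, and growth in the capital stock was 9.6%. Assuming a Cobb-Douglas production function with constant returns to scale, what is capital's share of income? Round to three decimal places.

gY = gA + α·gK + (1−α)·gL, so gY − gA − gL = α(gK − gL).
8.6 − 2.5 − 2.7 = α × (9.6 − 2.7).
3.4 = 6.9 α, so α = 0.49275.

Capital's share of income is 0.493.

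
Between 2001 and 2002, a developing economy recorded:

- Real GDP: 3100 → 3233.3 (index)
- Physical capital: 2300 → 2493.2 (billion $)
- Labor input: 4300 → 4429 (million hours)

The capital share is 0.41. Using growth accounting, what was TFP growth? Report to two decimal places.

-0.91%

Real GDP growth = (3233.3 − 3100) / 3100 = 4.3%.
Physical capital growth = (2493.2 − 2300) / 2300 = 8.4%.
Labor input growth = (4429 − 4300) / 4300 = 3%.
Labor's share = 1 − 0.41 = 0.59.
Physical capital: 0.41 × 8.4 = 3.444 pp.
Labor input: 0.59 × 3 = 1.77 pp.
TFP growth = 4.3 − 5.214 = -0.914%.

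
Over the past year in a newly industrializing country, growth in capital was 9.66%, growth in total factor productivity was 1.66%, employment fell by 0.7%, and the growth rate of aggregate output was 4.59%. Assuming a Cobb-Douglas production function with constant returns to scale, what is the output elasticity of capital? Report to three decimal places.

gY = gA + α·gK + (1−α)·gL, so gY − gA − gL = α(gK − gL).
4.59 − 1.66 + 0.7 = α × (9.66 − (-0.7)).
3.63 = 10.36 α, so α = 0.35039.

0.350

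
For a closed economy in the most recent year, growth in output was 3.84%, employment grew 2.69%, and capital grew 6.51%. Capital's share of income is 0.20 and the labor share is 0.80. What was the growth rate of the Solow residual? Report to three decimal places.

0.386%

Labor's share = 1 − 0.2 = 0.8.
Capital: 0.2 × 6.51 = 1.302 pp.
Employment: 0.8 × 2.69 = 2.152 pp.
TFP growth = 3.84 − 3.454 = 0.386%.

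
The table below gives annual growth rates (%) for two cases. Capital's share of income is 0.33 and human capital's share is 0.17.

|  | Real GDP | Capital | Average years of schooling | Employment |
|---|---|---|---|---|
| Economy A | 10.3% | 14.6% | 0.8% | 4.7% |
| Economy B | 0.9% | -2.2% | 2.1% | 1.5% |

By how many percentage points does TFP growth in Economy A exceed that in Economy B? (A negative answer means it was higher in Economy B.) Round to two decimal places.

2.48 percentage points

Labor's share = 1 − 0.33 − 0.17 = 0.5.
Economy A: TFP = 10.3 − 4.818 − 0.136 − 2.35 = 2.996%.
Economy B: TFP = 0.9 + 0.726 − 0.357 − 0.75 = 0.519%.
Difference = 2.996 − (0.519) = 2.477 pp.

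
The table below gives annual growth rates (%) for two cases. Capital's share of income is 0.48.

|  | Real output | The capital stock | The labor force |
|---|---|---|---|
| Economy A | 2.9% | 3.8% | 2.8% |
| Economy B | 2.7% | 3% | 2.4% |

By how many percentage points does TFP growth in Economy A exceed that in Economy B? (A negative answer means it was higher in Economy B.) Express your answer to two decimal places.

Labor's share = 1 − 0.48 = 0.52.
Economy A: TFP = 2.9 − 1.824 − 1.456 = -0.38%.
Economy B: TFP = 2.7 − 1.44 − 1.248 = 0.012%.
Difference = -0.38 − (0.012) = -0.392 pp.

-0.39 percentage points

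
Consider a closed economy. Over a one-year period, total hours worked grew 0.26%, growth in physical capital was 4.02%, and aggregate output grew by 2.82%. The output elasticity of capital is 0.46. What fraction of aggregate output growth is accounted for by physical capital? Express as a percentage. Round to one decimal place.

Physical capital contributed 0.46 × 4.02 = 1.8492 pp.
Share of growth = 1.8492 / 2.82 × 100 = 65.574%.

65.6%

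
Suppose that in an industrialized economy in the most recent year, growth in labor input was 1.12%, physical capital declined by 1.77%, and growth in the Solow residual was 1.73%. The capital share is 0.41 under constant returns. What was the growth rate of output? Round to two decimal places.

Labor's share = 1 − 0.41 = 0.59.
Physical capital: 0.41 × (-1.77) = -0.7257 pp.
Labor input: 0.59 × 1.12 = 0.6608 pp.
Output growth = 1.73 + (-0.0649) = 1.6651%.

1.67%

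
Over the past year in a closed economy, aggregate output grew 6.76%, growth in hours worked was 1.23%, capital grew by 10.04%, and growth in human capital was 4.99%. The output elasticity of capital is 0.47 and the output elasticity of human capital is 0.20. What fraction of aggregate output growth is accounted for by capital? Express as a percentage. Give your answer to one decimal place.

69.8%

Capital contributed 0.47 × 10.04 = 4.7188 pp.
Share of growth = 4.7188 / 6.76 × 100 = 69.805%.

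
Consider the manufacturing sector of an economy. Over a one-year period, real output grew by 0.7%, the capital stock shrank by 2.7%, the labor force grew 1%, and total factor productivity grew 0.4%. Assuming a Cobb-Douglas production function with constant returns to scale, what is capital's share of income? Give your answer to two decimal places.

Capital's share of income is 0.19.

gY = gA + α·gK + (1−α)·gL, so gY − gA − gL = α(gK − gL).
0.7 − 0.4 − 1 = α × (-2.7 − 1).
-0.7 = -3.7 α, so α = 0.1892.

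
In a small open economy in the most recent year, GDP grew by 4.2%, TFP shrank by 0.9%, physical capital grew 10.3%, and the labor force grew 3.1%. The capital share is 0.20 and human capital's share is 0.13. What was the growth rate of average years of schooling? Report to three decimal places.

Average years of schooling grew 7.408%.

Labor's share = 1 − 0.2 − 0.13 = 0.67.
gY = gA + 0.2×10.3 + 0.67×3.1 + 0.13×g.
0.13×g = 4.2 + 0.9 − 4.137 = 0.963.
g = 0.963 / 0.13 = 7.40769%.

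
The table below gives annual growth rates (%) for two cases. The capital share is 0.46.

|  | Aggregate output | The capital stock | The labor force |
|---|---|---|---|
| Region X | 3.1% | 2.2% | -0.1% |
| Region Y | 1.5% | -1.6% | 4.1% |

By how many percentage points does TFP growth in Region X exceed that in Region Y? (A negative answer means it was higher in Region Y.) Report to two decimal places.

Labor's share = 1 − 0.46 = 0.54.
Region X: TFP = 3.1 − 1.012 + 0.054 = 2.142%.
Region Y: TFP = 1.5 + 0.736 − 2.214 = 0.022%.
Difference = 2.142 − (0.022) = 2.12 pp.

2.12 percentage points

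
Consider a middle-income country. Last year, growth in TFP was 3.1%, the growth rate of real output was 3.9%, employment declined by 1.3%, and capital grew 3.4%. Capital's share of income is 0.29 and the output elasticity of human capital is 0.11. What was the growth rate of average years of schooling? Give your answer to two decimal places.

Labor's share = 1 − 0.29 − 0.11 = 0.6.
gY = gA + 0.29×3.4 + 0.6×(-1.3) + 0.11×g.
0.11×g = 3.9 − 3.1 − 0.206 = 0.594.
g = 0.594 / 0.11 = 5.4%.

5.40%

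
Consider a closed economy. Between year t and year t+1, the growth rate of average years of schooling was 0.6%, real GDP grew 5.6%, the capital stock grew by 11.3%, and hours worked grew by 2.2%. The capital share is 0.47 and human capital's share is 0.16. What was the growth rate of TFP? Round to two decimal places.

-0.62%

Labor's share = 1 − 0.47 − 0.16 = 0.37.
The capital stock: 0.47 × 11.3 = 5.311 pp.
Average years of schooling: 0.16 × 0.6 = 0.096 pp.
Hours worked: 0.37 × 2.2 = 0.814 pp.
TFP growth = 5.6 − 6.221 = -0.621%.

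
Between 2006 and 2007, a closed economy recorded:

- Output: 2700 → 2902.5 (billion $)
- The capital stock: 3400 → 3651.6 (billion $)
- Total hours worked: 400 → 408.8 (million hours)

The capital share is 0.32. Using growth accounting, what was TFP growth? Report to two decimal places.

TFP growth was 3.64%.

Output growth = (2902.5 − 2700) / 2700 = 7.5%.
The capital stock growth = (3651.6 − 3400) / 3400 = 7.4%.
Total hours worked growth = (408.8 − 400) / 400 = 2.2%.
Labor's share = 1 − 0.32 = 0.68.
The capital stock: 0.32 × 7.4 = 2.368 pp.
Total hours worked: 0.68 × 2.2 = 1.496 pp.
TFP growth = 7.5 − 3.864 = 3.636%.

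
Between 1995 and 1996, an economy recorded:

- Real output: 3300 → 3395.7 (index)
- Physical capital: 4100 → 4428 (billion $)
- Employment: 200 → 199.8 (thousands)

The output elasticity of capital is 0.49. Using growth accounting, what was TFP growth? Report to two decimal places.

-0.97%

Real output growth = (3395.7 − 3300) / 3300 = 2.9%.
Physical capital growth = (4428 − 4100) / 4100 = 8%.
Employment growth = (199.8 − 200) / 200 = -0.1%.
Labor's share = 1 − 0.49 = 0.51.
Physical capital: 0.49 × 8 = 3.92 pp.
Employment: 0.51 × (-0.1) = -0.051 pp.
TFP growth = 2.9 − 3.869 = -0.969%.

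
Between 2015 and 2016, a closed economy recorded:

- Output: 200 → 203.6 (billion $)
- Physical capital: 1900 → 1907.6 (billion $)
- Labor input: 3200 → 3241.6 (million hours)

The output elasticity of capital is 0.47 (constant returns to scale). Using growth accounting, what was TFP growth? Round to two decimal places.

0.92%

Output growth = (203.6 − 200) / 200 = 1.8%.
Physical capital growth = (1907.6 − 1900) / 1900 = 0.4%.
Labor input growth = (3241.6 − 3200) / 3200 = 1.3%.
Labor's share = 1 − 0.47 = 0.53.
Physical capital: 0.47 × 0.4 = 0.188 pp.
Labor input: 0.53 × 1.3 = 0.689 pp.
TFP growth = 1.8 − 0.877 = 0.923%.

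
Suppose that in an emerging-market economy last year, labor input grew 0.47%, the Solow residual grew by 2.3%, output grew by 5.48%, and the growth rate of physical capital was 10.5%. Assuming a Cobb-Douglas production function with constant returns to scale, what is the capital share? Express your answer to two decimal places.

α = 0.27

gY = gA + α·gK + (1−α)·gL, so gY − gA − gL = α(gK − gL).
5.48 − 2.3 − 0.47 = α × (10.5 − 0.47).
2.71 = 10.03 α, so α = 0.2702.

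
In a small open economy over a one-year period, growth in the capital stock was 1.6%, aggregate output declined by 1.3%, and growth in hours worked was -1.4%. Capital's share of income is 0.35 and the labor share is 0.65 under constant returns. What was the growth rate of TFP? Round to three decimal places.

Labor's share = 1 − 0.35 = 0.65.
The capital stock: 0.35 × 1.6 = 0.56 pp.
Hours worked: 0.65 × (-1.4) = -0.91 pp.
TFP growth = -1.3 + 0.35 = -0.95%.

-0.950%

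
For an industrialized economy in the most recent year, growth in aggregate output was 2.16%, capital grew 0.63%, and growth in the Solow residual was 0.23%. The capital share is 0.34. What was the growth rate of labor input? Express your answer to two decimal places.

Labor's share = 1 − 0.34 = 0.66.
gY = gA + 0.34×0.63 + 0.66×g.
0.66×g = 2.16 − 0.23 − 0.2142 = 1.7158.
g = 1.7158 / 0.66 = 2.5997%.

2.60%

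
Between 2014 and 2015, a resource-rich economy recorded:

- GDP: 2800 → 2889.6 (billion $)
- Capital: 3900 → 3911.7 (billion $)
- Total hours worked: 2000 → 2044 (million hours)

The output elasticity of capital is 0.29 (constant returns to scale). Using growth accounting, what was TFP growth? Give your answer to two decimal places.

GDP growth = (2889.6 − 2800) / 2800 = 3.2%.
Capital growth = (3911.7 − 3900) / 3900 = 0.3%.
Total hours worked growth = (2044 − 2000) / 2000 = 2.2%.
Labor's share = 1 − 0.29 = 0.71.
Capital: 0.29 × 0.3 = 0.087 pp.
Total hours worked: 0.71 × 2.2 = 1.562 pp.
TFP growth = 3.2 − 1.649 = 1.551%.

1.55%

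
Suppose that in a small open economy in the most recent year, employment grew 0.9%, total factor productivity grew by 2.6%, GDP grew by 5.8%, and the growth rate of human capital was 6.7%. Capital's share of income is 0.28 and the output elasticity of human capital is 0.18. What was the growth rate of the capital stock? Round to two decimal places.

Labor's share = 1 − 0.28 − 0.18 = 0.54.
gY = gA + 0.18×6.7 + 0.54×0.9 + 0.28×g.
0.28×g = 5.8 − 2.6 − 1.692 = 1.508.
g = 1.508 / 0.28 = 5.3857%.

5.39%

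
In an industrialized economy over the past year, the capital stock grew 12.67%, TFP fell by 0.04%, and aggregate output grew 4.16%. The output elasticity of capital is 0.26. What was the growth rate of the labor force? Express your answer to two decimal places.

The labor force growth was 1.22%.

Labor's share = 1 − 0.26 = 0.74.
gY = gA + 0.26×12.67 + 0.74×g.
0.74×g = 4.16 + 0.04 − 3.2942 = 0.9058.
g = 0.9058 / 0.74 = 1.2241%.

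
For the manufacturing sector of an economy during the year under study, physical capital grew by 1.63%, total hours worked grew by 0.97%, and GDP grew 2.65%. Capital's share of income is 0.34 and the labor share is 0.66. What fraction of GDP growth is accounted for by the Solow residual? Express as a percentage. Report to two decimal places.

54.93%

Labor's share = 1 − 0.34 = 0.66.
Physical capital: 0.34 × 1.63 = 0.5542 pp.
Total hours worked: 0.66 × 0.97 = 0.6402 pp.
TFP growth = 2.65 − 1.1944 = 1.4556%.
TFP share of growth = 1.4556 / 2.65 × 100 = 54.9283%.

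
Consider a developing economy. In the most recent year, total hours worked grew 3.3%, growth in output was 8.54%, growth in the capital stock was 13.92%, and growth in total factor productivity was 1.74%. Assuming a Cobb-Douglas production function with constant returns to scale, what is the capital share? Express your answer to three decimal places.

α = 0.330

gY = gA + α·gK + (1−α)·gL, so gY − gA − gL = α(gK − gL).
8.54 − 1.74 − 3.3 = α × (13.92 − 3.3).
3.5 = 10.62 α, so α = 0.32957.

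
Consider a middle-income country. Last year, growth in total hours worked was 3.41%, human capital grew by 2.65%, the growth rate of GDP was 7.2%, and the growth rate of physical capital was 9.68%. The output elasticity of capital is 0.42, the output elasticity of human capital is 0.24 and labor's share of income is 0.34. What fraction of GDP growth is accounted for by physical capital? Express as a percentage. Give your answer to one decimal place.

Physical capital contributed 0.42 × 9.68 = 4.0656 pp.
Share of growth = 4.0656 / 7.2 × 100 = 56.467%.

56.5%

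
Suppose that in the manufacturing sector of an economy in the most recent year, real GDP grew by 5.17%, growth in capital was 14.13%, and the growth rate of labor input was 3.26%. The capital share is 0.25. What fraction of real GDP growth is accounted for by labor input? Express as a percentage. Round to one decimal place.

47.3%

Labor's share = 1 − 0.25 = 0.75.
Labor input contributed 0.75 × 3.26 = 2.445 pp.
Share of growth = 2.445 / 5.17 × 100 = 47.292%.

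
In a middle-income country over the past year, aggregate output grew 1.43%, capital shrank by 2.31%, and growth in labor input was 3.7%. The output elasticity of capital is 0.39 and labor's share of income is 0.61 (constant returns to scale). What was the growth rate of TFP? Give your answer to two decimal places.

0.07%

Labor's share = 1 − 0.39 = 0.61.
Capital: 0.39 × (-2.31) = -0.9009 pp.
Labor input: 0.61 × 3.7 = 2.257 pp.
TFP growth = 1.43 − 1.3561 = 0.0739%.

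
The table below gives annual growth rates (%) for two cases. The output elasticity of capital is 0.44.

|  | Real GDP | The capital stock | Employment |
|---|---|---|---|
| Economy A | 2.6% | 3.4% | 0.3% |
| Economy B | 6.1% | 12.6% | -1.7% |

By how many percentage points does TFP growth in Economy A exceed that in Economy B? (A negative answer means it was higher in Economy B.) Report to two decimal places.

-0.57 percentage points

Labor's share = 1 − 0.44 = 0.56.
Economy A: TFP = 2.6 − 1.496 − 0.168 = 0.936%.
Economy B: TFP = 6.1 − 5.544 + 0.952 = 1.508%.
Difference = 0.936 − (1.508) = -0.572 pp.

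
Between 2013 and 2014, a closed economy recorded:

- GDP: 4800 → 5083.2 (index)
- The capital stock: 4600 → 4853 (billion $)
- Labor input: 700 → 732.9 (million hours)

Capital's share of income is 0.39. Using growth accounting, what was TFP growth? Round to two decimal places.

GDP growth = (5083.2 − 4800) / 4800 = 5.9%.
The capital stock growth = (4853 − 4600) / 4600 = 5.5%.
Labor input growth = (732.9 − 700) / 700 = 4.7%.
Labor's share = 1 − 0.39 = 0.61.
The capital stock: 0.39 × 5.5 = 2.145 pp.
Labor input: 0.61 × 4.7 = 2.867 pp.
TFP growth = 5.9 − 5.012 = 0.888%.

TFP growth was 0.89%.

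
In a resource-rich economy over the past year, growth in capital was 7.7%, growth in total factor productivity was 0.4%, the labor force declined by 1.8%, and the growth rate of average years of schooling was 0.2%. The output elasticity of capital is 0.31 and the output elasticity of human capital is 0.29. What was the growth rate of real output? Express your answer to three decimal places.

Labor's share = 1 − 0.31 − 0.29 = 0.4.
Capital: 0.31 × 7.7 = 2.387 pp.
Average years of schooling: 0.29 × 0.2 = 0.058 pp.
The labor force: 0.4 × (-1.8) = -0.72 pp.
Output growth = 0.4 + 1.725 = 2.125%.

Real output grew 2.125%.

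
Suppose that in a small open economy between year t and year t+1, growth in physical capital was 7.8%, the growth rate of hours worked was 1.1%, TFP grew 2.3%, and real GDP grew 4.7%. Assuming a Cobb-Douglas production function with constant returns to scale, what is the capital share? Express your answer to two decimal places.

The capital share is 0.19.

gY = gA + α·gK + (1−α)·gL, so gY − gA − gL = α(gK − gL).
4.7 − 2.3 − 1.1 = α × (7.8 − 1.1).
1.3 = 6.7 α, so α = 0.194.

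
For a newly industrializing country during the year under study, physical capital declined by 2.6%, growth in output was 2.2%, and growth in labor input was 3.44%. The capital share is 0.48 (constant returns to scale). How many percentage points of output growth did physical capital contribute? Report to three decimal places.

-1.248 percentage points

Contribution = share × growth = 0.48 × (-2.6) = -1.248 pp.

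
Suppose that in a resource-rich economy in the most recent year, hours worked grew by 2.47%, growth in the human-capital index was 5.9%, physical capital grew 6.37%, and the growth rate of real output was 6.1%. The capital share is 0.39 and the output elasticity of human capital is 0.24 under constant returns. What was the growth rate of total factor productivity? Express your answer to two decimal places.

Labor's share = 1 − 0.39 − 0.24 = 0.37.
Physical capital: 0.39 × 6.37 = 2.4843 pp.
The human-capital index: 0.24 × 5.9 = 1.416 pp.
Hours worked: 0.37 × 2.47 = 0.9139 pp.
TFP growth = 6.1 − 4.8142 = 1.2858%.

1.29%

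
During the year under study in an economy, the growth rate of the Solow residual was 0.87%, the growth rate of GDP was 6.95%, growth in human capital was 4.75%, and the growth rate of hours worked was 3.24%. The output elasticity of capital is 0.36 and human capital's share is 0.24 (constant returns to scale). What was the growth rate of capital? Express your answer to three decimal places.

Labor's share = 1 − 0.36 − 0.24 = 0.4.
gY = gA + 0.24×4.75 + 0.4×3.24 + 0.36×g.
0.36×g = 6.95 − 0.87 − 2.436 = 3.644.
g = 3.644 / 0.36 = 10.12222%.

10.122%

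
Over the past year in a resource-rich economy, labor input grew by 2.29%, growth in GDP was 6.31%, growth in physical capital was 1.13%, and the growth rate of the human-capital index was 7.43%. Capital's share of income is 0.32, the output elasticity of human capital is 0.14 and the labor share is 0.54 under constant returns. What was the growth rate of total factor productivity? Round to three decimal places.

Labor's share = 1 − 0.32 − 0.14 = 0.54.
Physical capital: 0.32 × 1.13 = 0.3616 pp.
The human-capital index: 0.14 × 7.43 = 1.0402 pp.
Labor input: 0.54 × 2.29 = 1.2366 pp.
TFP growth = 6.31 − 2.6384 = 3.6716%.

Total factor productivity growth was 3.672%.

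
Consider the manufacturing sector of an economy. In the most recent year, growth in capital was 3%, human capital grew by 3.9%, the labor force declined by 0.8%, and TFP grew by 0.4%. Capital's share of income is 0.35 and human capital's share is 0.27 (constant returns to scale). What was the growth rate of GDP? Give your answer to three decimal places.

2.199%

Labor's share = 1 − 0.35 − 0.27 = 0.38.
Capital: 0.35 × 3 = 1.05 pp.
Human capital: 0.27 × 3.9 = 1.053 pp.
The labor force: 0.38 × (-0.8) = -0.304 pp.
Output growth = 0.4 + 1.799 = 2.199%.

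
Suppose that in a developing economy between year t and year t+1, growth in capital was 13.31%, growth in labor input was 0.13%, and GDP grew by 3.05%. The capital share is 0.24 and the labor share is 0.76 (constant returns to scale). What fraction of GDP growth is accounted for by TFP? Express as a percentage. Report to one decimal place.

Labor's share = 1 − 0.24 = 0.76.
Capital: 0.24 × 13.31 = 3.1944 pp.
Labor input: 0.76 × 0.13 = 0.0988 pp.
TFP growth = 3.05 − 3.2932 = -0.2432%.
TFP share of growth = -0.2432 / 3.05 × 100 = -7.974%.

-8.0%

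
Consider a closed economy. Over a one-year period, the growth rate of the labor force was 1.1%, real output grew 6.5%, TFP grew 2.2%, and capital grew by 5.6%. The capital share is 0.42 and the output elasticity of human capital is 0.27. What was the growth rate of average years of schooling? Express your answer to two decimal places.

Labor's share = 1 − 0.42 − 0.27 = 0.31.
gY = gA + 0.42×5.6 + 0.31×1.1 + 0.27×g.
0.27×g = 6.5 − 2.2 − 2.693 = 1.607.
g = 1.607 / 0.27 = 5.9519%.

5.95%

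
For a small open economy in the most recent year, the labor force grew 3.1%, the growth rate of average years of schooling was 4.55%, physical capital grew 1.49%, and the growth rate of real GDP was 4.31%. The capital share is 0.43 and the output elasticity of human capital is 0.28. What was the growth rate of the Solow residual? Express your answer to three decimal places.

1.496%

Labor's share = 1 − 0.43 − 0.28 = 0.29.
Physical capital: 0.43 × 1.49 = 0.6407 pp.
Average years of schooling: 0.28 × 4.55 = 1.274 pp.
The labor force: 0.29 × 3.1 = 0.899 pp.
TFP growth = 4.31 − 2.8137 = 1.4963%.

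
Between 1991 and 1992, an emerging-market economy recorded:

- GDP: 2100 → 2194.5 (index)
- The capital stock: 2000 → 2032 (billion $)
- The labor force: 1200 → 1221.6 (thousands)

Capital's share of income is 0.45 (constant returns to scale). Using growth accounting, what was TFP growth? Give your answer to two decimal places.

2.79%

GDP growth = (2194.5 − 2100) / 2100 = 4.5%.
The capital stock growth = (2032 − 2000) / 2000 = 1.6%.
The labor force growth = (1221.6 − 1200) / 1200 = 1.8%.
Labor's share = 1 − 0.45 = 0.55.
The capital stock: 0.45 × 1.6 = 0.72 pp.
The labor force: 0.55 × 1.8 = 0.99 pp.
TFP growth = 4.5 − 1.71 = 2.79%.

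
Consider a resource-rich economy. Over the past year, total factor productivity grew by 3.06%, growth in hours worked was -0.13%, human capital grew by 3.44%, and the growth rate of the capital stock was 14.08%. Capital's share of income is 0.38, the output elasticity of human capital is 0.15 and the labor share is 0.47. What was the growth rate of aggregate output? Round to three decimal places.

Labor's share = 1 − 0.38 − 0.15 = 0.47.
The capital stock: 0.38 × 14.08 = 5.3504 pp.
Human capital: 0.15 × 3.44 = 0.516 pp.
Hours worked: 0.47 × (-0.13) = -0.0611 pp.
Output growth = 3.06 + 5.8053 = 8.8653%.

8.865%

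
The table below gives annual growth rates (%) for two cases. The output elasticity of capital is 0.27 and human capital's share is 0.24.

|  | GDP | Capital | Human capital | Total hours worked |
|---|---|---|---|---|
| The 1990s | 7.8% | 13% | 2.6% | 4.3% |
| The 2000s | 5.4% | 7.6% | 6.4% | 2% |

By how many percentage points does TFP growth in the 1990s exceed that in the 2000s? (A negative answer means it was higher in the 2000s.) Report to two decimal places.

Labor's share = 1 − 0.27 − 0.24 = 0.49.
The 1990s: TFP = 7.8 − 3.51 − 0.624 − 2.107 = 1.559%.
The 2000s: TFP = 5.4 − 2.052 − 1.536 − 0.98 = 0.832%.
Difference = 1.559 − (0.832) = 0.727 pp.

0.73 percentage points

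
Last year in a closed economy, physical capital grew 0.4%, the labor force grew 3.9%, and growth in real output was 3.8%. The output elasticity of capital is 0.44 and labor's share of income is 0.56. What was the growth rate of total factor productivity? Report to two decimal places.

1.44%

Labor's share = 1 − 0.44 = 0.56.
Physical capital: 0.44 × 0.4 = 0.176 pp.
The labor force: 0.56 × 3.9 = 2.184 pp.
TFP growth = 3.8 − 2.36 = 1.44%.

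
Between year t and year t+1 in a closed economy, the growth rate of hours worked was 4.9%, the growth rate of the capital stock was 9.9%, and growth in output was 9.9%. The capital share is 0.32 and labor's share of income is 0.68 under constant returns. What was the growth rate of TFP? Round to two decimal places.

3.40%

Labor's share = 1 − 0.32 = 0.68.
The capital stock: 0.32 × 9.9 = 3.168 pp.
Hours worked: 0.68 × 4.9 = 3.332 pp.
TFP growth = 9.9 − 6.5 = 3.4%.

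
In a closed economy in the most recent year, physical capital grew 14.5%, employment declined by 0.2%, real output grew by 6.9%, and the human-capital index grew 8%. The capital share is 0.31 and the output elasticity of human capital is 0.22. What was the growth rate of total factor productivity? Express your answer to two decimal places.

0.74%

Labor's share = 1 − 0.31 − 0.22 = 0.47.
Physical capital: 0.31 × 14.5 = 4.495 pp.
The human-capital index: 0.22 × 8 = 1.76 pp.
Employment: 0.47 × (-0.2) = -0.094 pp.
TFP growth = 6.9 − 6.161 = 0.739%.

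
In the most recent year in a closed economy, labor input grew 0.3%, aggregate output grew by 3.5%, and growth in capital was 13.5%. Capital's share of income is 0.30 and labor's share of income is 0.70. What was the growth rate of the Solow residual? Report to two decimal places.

Labor's share = 1 − 0.3 = 0.7.
Capital: 0.3 × 13.5 = 4.05 pp.
Labor input: 0.7 × 0.3 = 0.21 pp.
TFP growth = 3.5 − 4.26 = -0.76%.

-0.76%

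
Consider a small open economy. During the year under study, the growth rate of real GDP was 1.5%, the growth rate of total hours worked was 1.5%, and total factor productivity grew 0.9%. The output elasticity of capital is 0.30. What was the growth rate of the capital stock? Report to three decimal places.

-1.500%

Labor's share = 1 − 0.3 = 0.7.
gY = gA + 0.7×1.5 + 0.3×g.
0.3×g = 1.5 − 0.9 − 1.05 = -0.45.
g = -0.45 / 0.3 = -1.5%.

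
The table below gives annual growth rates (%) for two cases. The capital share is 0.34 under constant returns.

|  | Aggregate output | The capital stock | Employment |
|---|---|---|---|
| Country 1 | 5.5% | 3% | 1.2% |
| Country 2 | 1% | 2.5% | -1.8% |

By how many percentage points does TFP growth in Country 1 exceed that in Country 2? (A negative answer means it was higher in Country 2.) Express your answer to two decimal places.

2.35 percentage points

Labor's share = 1 − 0.34 = 0.66.
Country 1: TFP = 5.5 − 1.02 − 0.792 = 3.688%.
Country 2: TFP = 1 − 0.85 + 1.188 = 1.338%.
Difference = 3.688 − (1.338) = 2.35 pp.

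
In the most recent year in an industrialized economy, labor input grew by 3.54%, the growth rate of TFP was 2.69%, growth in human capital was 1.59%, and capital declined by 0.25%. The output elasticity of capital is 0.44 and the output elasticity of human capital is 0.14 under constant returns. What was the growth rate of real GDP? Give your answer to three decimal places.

Labor's share = 1 − 0.44 − 0.14 = 0.42.
Capital: 0.44 × (-0.25) = -0.11 pp.
Human capital: 0.14 × 1.59 = 0.2226 pp.
Labor input: 0.42 × 3.54 = 1.4868 pp.
Output growth = 2.69 + 1.5994 = 4.2894%.

4.289%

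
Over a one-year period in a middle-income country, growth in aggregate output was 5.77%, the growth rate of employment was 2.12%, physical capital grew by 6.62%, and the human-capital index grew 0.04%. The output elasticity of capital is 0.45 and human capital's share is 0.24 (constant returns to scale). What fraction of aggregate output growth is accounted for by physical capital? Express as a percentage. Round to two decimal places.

51.63%

Physical capital contributed 0.45 × 6.62 = 2.979 pp.
Share of growth = 2.979 / 5.77 × 100 = 51.6291%.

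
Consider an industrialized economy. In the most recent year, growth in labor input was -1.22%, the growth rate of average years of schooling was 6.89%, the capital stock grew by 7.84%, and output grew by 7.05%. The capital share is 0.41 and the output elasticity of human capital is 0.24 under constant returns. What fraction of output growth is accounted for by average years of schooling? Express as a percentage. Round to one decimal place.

23.5%

Average years of schooling contributed 0.24 × 6.89 = 1.6536 pp.
Share of growth = 1.6536 / 7.05 × 100 = 23.455%.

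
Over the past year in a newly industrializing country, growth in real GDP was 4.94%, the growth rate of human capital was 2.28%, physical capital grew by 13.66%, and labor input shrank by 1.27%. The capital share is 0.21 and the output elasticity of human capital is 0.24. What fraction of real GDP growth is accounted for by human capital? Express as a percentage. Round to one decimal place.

11.1%

Human capital contributed 0.24 × 2.28 = 0.5472 pp.
Share of growth = 0.5472 / 4.94 × 100 = 11.077%.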